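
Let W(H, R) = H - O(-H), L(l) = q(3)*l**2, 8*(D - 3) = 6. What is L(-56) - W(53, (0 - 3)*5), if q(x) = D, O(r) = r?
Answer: 11654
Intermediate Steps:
D = 15/4 (D = 3 + (1/8)*6 = 3 + 3/4 = 15/4 ≈ 3.7500)
q(x) = 15/4
L(l) = 15*l**2/4
W(H, R) = 2*H (W(H, R) = H - (-1)*H = H + H = 2*H)
L(-56) - W(53, (0 - 3)*5) = (15/4)*(-56)**2 - 2*53 = (15/4)*3136 - 1*106 = 11760 - 106 = 11654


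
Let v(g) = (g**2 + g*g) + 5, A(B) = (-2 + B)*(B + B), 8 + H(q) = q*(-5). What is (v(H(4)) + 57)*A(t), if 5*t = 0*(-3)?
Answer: 0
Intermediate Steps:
t = 0 (t = (0*(-3))/5 = (1/5)*0 = 0)
H(q) = -8 - 5*q (H(q) = -8 + q*(-5) = -8 - 5*q)
A(B) = 2*B*(-2 + B) (A(B) = (-2 + B)*(2*B) = 2*B*(-2 + B))
v(g) = 5 + 2*g**2 (v(g) = (g**2 + g**2) + 5 = 2*g**2 + 5 = 5 + 2*g**2)
(v(H(4)) + 57)*A(t) = ((5 + 2*(-8 - 5*4)**2) + 57)*(2*0*(-2 + 0)) = ((5 + 2*(-8 - 20)**2) + 57)*(2*0*(-2)) = ((5 + 2*(-28)**2) + 57)*0 = ((5 + 2*784) + 57)*0 = ((5 + 1568) + 57)*0 = (1573 + 57)*0 = 1630*0 = 0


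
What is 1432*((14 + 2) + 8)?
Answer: 34368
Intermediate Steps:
1432*((14 + 2) + 8) = 1432*(16 + 8) = 1432*24 = 34368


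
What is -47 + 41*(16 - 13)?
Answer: 76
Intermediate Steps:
-47 + 41*(16 - 13) = -47 + 41*3 = -47 + 123 = 76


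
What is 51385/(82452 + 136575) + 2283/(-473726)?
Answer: 23842371869/103758784602 ≈ 0.22979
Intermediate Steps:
51385/(82452 + 136575) + 2283/(-473726) = 51385/219027 + 2283*(-1/473726) = 51385*(1/219027) - 2283/473726 = 51385/219027 - 2283/473726 = 23842371869/103758784602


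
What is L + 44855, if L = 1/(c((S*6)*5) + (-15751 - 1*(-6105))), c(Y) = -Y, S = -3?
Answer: 428634379/9556 ≈ 44855.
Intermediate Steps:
L = -1/9556 (L = 1/(-(-3*6)*5 + (-15751 - 1*(-6105))) = 1/(-(-18)*5 + (-15751 + 6105)) = 1/(-1*(-90) - 9646) = 1/(90 - 9646) = 1/(-9556) = -1/9556 ≈ -0.00010465)
L + 44855 = -1/9556 + 44855 = 428634379/9556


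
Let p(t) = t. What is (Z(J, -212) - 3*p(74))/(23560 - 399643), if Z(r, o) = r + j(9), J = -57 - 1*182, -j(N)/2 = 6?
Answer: 473/376083 ≈ 0.0012577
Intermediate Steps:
j(N) = -12 (j(N) = -2*6 = -12)
J = -239 (J = -57 - 182 = -239)
Z(r, o) = -12 + r (Z(r, o) = r - 12 = -12 + r)
(Z(J, -212) - 3*p(74))/(23560 - 399643) = ((-12 - 239) - 3*74)/(23560 - 399643) = (-251 - 222)/(-376083) = -473*(-1/376083) = 473/376083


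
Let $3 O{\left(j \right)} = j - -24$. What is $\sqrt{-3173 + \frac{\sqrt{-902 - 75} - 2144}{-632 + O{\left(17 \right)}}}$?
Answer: $\frac{\sqrt{-10906440965 - 5565 i \sqrt{977}}}{1855} \approx 0.00044895 - 56.299 i$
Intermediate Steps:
$O{\left(j \right)} = 8 + \frac{j}{3}$ ($O{\left(j \right)} = \frac{j - -24}{3} = \frac{j + 24}{3} = \frac{24 + j}{3} = 8 + \frac{j}{3}$)
$\sqrt{-3173 + \frac{\sqrt{-902 - 75} - 2144}{-632 + O{\left(17 \right)}}} = \sqrt{-3173 + \frac{\sqrt{-902 - 75} - 2144}{-632 + \left(8 + \frac{1}{3} \cdot 17\right)}} = \sqrt{-3173 + \frac{\sqrt{-977} - 2144}{-632 + \left(8 + \frac{17}{3}\right)}} = \sqrt{-3173 + \frac{i \sqrt{977} - 2144}{-632 + \frac{41}{3}}} = \sqrt{-3173 + \frac{-2144 + i \sqrt{977}}{- \frac{1855}{3}}} = \sqrt{-3173 + \left(-2144 + i \sqrt{977}\right) \left(- \frac{3}{1855}\right)} = \sqrt{-3173 + \left(\frac{6432}{1855} - \frac{3 i \sqrt{977}}{1855}\right)} = \sqrt{- \frac{5879483}{1855} - \frac{3 i \sqrt{977}}{1855}}$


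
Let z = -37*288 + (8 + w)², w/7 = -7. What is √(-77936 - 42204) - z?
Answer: 8975 + 2*I*√30035 ≈ 8975.0 + 346.61*I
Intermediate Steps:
w = -49 (w = 7*(-7) = -49)
z = -8975 (z = -37*288 + (8 - 49)² = -10656 + (-41)² = -10656 + 1681 = -8975)
√(-77936 - 42204) - z = √(-77936 - 42204) - 1*(-8975) = √(-120140) + 8975 = 2*I*√30035 + 8975 = 8975 + 2*I*√30035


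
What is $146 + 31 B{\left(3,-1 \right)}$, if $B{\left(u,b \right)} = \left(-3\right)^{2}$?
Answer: $425$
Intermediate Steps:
$B{\left(u,b \right)} = 9$
$146 + 31 B{\left(3,-1 \right)} = 146 + 31 \cdot 9 = 146 + 279 = 425$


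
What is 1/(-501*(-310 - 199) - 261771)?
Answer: -1/6762 ≈ -0.00014789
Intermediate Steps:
1/(-501*(-310 - 199) - 261771) = 1/(-501*(-509) - 261771) = 1/(255009 - 261771) = 1/(-6762) = -1/6762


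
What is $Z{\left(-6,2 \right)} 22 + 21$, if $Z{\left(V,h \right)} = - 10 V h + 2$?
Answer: $2705$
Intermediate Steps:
$Z{\left(V,h \right)} = 2 - 10 V h$ ($Z{\left(V,h \right)} = - 10 V h + 2 = 2 - 10 V h$)
$Z{\left(-6,2 \right)} 22 + 21 = \left(2 - \left(-60\right) 2\right) 22 + 21 = \left(2 + 120\right) 22 + 21 = 122 \cdot 22 + 21 = 2684 + 21 = 2705$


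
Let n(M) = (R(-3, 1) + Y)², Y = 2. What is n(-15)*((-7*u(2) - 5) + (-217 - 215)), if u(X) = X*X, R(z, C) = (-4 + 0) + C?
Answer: -465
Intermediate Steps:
R(z, C) = -4 + C
n(M) = 1 (n(M) = ((-4 + 1) + 2)² = (-3 + 2)² = (-1)² = 1)
u(X) = X²
n(-15)*((-7*u(2) - 5) + (-217 - 215)) = 1*((-7*2² - 5) + (-217 - 215)) = 1*((-7*4 - 5) - 432) = 1*((-28 - 5) - 432) = 1*(-33 - 432) = 1*(-465) = -465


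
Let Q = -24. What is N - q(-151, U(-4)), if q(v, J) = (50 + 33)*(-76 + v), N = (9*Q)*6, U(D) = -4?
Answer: 17545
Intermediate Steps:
N = -1296 (N = (9*(-24))*6 = -216*6 = -1296)
q(v, J) = -6308 + 83*v (q(v, J) = 83*(-76 + v) = -6308 + 83*v)
N - q(-151, U(-4)) = -1296 - (-6308 + 83*(-151)) = -1296 - (-6308 - 12533) = -1296 - 1*(-18841) = -1296 + 18841 = 17545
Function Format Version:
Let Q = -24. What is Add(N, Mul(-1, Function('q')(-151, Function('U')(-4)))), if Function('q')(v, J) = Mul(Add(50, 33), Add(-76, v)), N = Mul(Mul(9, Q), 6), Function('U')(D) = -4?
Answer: 17545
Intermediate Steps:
N = -1296 (N = Mul(Mul(9, -24), 6) = Mul(-216, 6) = -1296)
Function('q')(v, J) = Add(-6308, Mul(83, v)) (Function('q')(v, J) = Mul(83, Add(-76, v)) = Add(-6308, Mul(83, v)))
Add(N, Mul(-1, Function('q')(-151, Function('U')(-4)))) = Add(-1296, Mul(-1, Add(-6308, Mul(83, -151)))) = Add(-1296, Mul(-1, Add(-6308, -12533))) = Add(-1296, Mul(-1, -18841)) = Add(-1296, 18841) = 17545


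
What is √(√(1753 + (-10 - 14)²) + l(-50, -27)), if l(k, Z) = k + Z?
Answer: √(-77 + √2329) ≈ 5.361*I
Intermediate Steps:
l(k, Z) = Z + k
√(√(1753 + (-10 - 14)²) + l(-50, -27)) = √(√(1753 + (-10 - 14)²) + (-27 - 50)) = √(√(1753 + (-24)²) - 77) = √(√(1753 + 576) - 77) = √(√2329 - 77) = √(-77 + √2329)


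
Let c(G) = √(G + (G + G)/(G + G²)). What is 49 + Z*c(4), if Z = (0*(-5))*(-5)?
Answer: 49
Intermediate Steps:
Z = 0 (Z = 0*(-5) = 0)
c(G) = √(G + 2*G/(G + G²)) (c(G) = √(G + (2*G)/(G + G²)) = √(G + 2*G/(G + G²)))
49 + Z*c(4) = 49 + 0*√((2 + 4*(1 + 4))/(1 + 4)) = 49 + 0*√((2 + 4*5)/5) = 49 + 0*√((2 + 20)/5) = 49 + 0*√((⅕)*22) = 49 + 0*√(22/5) = 49 + 0*(√110/5) = 49 + 0 = 49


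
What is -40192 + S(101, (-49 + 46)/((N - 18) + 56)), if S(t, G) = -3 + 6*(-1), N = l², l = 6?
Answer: -40201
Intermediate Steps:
N = 36 (N = 6² = 36)
S(t, G) = -9 (S(t, G) = -3 - 6 = -9)
-40192 + S(101, (-49 + 46)/((N - 18) + 56)) = -40192 - 9 = -40201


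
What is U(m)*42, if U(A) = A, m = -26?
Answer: -1092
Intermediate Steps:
U(m)*42 = -26*42 = -1092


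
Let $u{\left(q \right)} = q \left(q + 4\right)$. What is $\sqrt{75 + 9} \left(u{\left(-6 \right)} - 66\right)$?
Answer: $- 108 \sqrt{21} \approx -494.92$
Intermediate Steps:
$u{\left(q \right)} = q \left(4 + q\right)$
$\sqrt{75 + 9} \left(u{\left(-6 \right)} - 66\right) = \sqrt{75 + 9} \left(- 6 \left(4 - 6\right) - 66\right) = \sqrt{84} \left(\left(-6\right) \left(-2\right) - 66\right) = 2 \sqrt{21} \left(12 - 66\right) = 2 \sqrt{21} \left(-54\right) = - 108 \sqrt{21}$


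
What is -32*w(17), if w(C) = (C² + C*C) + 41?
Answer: -19808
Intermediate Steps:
w(C) = 41 + 2*C² (w(C) = (C² + C²) + 41 = 2*C² + 41 = 41 + 2*C²)
-32*w(17) = -32*(41 + 2*17²) = -32*(41 + 2*289) = -32*(41 + 578) = -32*619 = -19808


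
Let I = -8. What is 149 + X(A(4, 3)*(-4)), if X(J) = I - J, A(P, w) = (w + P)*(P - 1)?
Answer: 225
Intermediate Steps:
A(P, w) = (-1 + P)*(P + w) (A(P, w) = (P + w)*(-1 + P) = (-1 + P)*(P + w))
X(J) = -8 - J
149 + X(A(4, 3)*(-4)) = 149 + (-8 - (4² - 1*4 - 1*3 + 4*3)*(-4)) = 149 + (-8 - (16 - 4 - 3 + 12)*(-4)) = 149 + (-8 - 21*(-4)) = 149 + (-8 - 1*(-84)) = 149 + (-8 + 84) = 149 + 76 = 225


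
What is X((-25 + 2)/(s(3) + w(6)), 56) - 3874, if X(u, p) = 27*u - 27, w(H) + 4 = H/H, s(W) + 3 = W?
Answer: -3694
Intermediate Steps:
s(W) = -3 + W
w(H) = -3 (w(H) = -4 + H/H = -4 + 1 = -3)
X(u, p) = -27 + 27*u
X((-25 + 2)/(s(3) + w(6)), 56) - 3874 = (-27 + 27*((-25 + 2)/((-3 + 3) - 3))) - 3874 = (-27 + 27*(-23/(0 - 3))) - 3874 = (-27 + 27*(-23/(-3))) - 3874 = (-27 + 27*(-23*(-1/3))) - 3874 = (-27 + 27*(23/3)) - 3874 = (-27 + 207) - 3874 = 180 - 3874 = -3694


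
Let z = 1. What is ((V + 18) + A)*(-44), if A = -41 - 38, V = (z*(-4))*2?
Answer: 3036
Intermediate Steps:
V = -8 (V = (1*(-4))*2 = -4*2 = -8)
A = -79
((V + 18) + A)*(-44) = ((-8 + 18) - 79)*(-44) = (10 - 79)*(-44) = -69*(-44) = 3036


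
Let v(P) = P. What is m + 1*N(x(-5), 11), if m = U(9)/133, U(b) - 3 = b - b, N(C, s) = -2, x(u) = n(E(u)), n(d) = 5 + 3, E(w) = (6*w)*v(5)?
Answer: -263/133 ≈ -1.9774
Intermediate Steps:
E(w) = 30*w (E(w) = (6*w)*5 = 30*w)
n(d) = 8
x(u) = 8
U(b) = 3 (U(b) = 3 + (b - b) = 3 + 0 = 3)
m = 3/133 ≈ 0.022556
m + 1*N(x(-5), 11) = 3/133 + 1*(-2) = 3/133 - 2 = -263/133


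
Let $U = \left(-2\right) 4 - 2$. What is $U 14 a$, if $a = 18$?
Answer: $-2520$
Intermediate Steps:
$U = -10$ ($U = -8 - 2 = -10$)
$U 14 a = \left(-10\right) 14 \cdot 18 = \left(-140\right) 18 = -2520$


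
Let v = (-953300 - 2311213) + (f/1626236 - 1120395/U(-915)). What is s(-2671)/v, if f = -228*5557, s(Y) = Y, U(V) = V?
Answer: 66241064429/80929897797089 ≈ 0.00081850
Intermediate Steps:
f = -1266996
v = -80929897797089/24800099 (v = (-953300 - 2311213) + (-1266996/1626236 - 1120395/(-915)) = -3264513 + (-1266996*1/1626236 - 1120395*(-1/915)) = -3264513 + (-316749/406559 + 74693/61) = -3264513 + 30347789698/24800099 = -80929897797089/24800099 ≈ -3.2633e+6)
s(-2671)/v = -2671/(-80929897797089/24800099) = -2671*(-24800099/80929897797089) = 66241064429/80929897797089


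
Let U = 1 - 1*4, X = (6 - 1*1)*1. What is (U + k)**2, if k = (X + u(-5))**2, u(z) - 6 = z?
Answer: 1089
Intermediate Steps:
u(z) = 6 + z
X = 5 (X = (6 - 1)*1 = 5*1 = 5)
U = -3 (U = 1 - 4 = -3)
k = 36 (k = (5 + (6 - 5))**2 = (5 + 1)**2 = 6**2 = 36)
(U + k)**2 = (-3 + 36)**2 = 33**2 = 1089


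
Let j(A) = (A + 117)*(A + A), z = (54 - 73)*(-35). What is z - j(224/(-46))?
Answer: 929481/529 ≈ 1757.1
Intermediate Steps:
z = 665 (z = -19*(-35) = 665)
j(A) = 2*A*(117 + A) (j(A) = (117 + A)*(2*A) = 2*A*(117 + A))
z - j(224/(-46)) = 665 - 2*224/(-46)*(117 + 224/(-46)) = 665 - 2*224*(-1/46)*(117 + 224*(-1/46)) = 665 - 2*(-112)*(117 - 112/23)/23 = 665 - 2*(-112)*2579/(23*23) = 665 - 1*(-577696/529) = 665 + 577696/529 = 929481/529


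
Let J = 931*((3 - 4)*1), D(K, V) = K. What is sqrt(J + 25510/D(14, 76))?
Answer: sqrt(43666)/7 ≈ 29.852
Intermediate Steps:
J = -931 (J = 931*(-1*1) = 931*(-1) = -931)
sqrt(J + 25510/D(14, 76)) = sqrt(-931 + 25510/14) = sqrt(-931 + 25510*(1/14)) = sqrt(-931 + 12755/7) = sqrt(6238/7) = sqrt(43666)/7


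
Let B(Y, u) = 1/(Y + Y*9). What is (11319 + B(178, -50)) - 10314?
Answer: 1788901/1780 ≈ 1005.0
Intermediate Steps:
B(Y, u) = 1/(10*Y) (B(Y, u) = 1/(Y + 9*Y) = 1/(10*Y))
(11319 + B(178, -50)) - 10314 = (11319 + (1/10)/178) - 10314 = (11319 + (1/10)*(1/178)) - 10314 = (11319 + 1/1780) - 10314 = 20147821/1780 - 10314 = 1788901/1780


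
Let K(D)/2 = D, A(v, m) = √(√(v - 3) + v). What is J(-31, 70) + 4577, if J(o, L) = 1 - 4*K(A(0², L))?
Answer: 4578 - 8*3^(¼)*√I ≈ 4570.6 - 7.4448*I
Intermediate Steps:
A(v, m) = √(v + √(-3 + v)) (A(v, m) = √(√(-3 + v) + v) = √(v + √(-3 + v)))
K(D) = 2*D
J(o, L) = 1 - 8*3^(¼)*√I (J(o, L) = 1 - 8*√(0² + √(-3 + 0²)) = 1 - 8*√(0 + √(-3 + 0)) = 1 - 8*√(0 + √(-3)) = 1 - 8*√(0 + I*√3) = 1 - 8*√(I*√3) = 1 - 8*3^(¼)*√I)
J(-31, 70) + 4577 = (1 - 8*3^(¼)*√I) + 4577 = 4578 - 8*3^(¼)*√I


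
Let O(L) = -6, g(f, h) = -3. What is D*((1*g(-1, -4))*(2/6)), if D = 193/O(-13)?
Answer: 193/6 ≈ 32.167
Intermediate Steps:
D = -193/6 (D = 193/(-6) = 193*(-⅙) = -193/6 ≈ -32.167)
D*((1*g(-1, -4))*(2/6)) = -193*1*(-3)*2/6/6 = -(-193)*2*(⅙)/2 = -(-193)/(2*3) = -193/6*(-1) = 193/6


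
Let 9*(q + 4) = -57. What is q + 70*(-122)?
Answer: -25651/3 ≈ -8550.3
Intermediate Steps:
q = -31/3 (q = -4 + (⅑)*(-57) = -4 - 19/3 = -31/3 ≈ -10.333)
q + 70*(-122) = -31/3 + 70*(-122) = -31/3 - 8540 = -25651/3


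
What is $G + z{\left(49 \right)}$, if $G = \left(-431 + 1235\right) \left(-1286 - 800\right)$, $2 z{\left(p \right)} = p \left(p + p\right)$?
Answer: $-1674743$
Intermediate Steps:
$z{\left(p \right)} = p^{2}$ ($z{\left(p \right)} = \frac{p \left(p + p\right)}{2} = \frac{p 2 p}{2} = \frac{2 p^{2}}{2} = p^{2}$)
$G = -1677144$ ($G = 804 \left(-2086\right) = -1677144$)
$G + z{\left(49 \right)} = -1677144 + 49^{2} = -1677144 + 2401 = -1674743$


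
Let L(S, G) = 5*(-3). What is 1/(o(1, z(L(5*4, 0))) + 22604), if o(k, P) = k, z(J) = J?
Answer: 1/22605 ≈ 4.4238e-5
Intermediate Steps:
L(S, G) = -15
1/(o(1, z(L(5*4, 0))) + 22604) = 1/(1 + 22604) = 1/22605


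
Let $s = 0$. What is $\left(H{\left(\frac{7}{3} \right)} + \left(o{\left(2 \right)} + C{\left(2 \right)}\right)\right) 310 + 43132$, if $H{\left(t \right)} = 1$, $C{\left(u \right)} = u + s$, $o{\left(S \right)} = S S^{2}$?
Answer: $46542$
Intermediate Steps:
$o{\left(S \right)} = S^{3}$
$C{\left(u \right)} = u$ ($C{\left(u \right)} = u + 0 = u$)
$\left(H{\left(\frac{7}{3} \right)} + \left(o{\left(2 \right)} + C{\left(2 \right)}\right)\right) 310 + 43132 = \left(1 + \left(2^{3} + 2\right)\right) 310 + 43132 = \left(1 + \left(8 + 2\right)\right) 310 + 43132 = \left(1 + 10\right) 310 + 43132 = 11 \cdot 310 + 43132 = 3410 + 43132 = 46542$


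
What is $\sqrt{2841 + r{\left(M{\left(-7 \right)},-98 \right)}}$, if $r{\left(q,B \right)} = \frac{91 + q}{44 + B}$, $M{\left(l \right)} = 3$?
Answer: $\frac{2 \sqrt{57495}}{9} \approx 53.285$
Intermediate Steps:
$r{\left(q,B \right)} = \frac{91 + q}{44 + B}$
$\sqrt{2841 + r{\left(M{\left(-7 \right)},-98 \right)}} = \sqrt{2841 + \frac{91 + 3}{44 - 98}} = \sqrt{2841 + \frac{1}{-54} \cdot 94} = \sqrt{2841 - \frac{47}{27}} = \sqrt{\frac{76660}{27}} = \frac{2 \sqrt{57495}}{9}$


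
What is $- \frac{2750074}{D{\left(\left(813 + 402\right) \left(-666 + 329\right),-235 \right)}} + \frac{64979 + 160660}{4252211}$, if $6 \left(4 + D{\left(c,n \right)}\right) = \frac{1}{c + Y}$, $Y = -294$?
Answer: $\frac{28749372700679273619}{41816145173147} \approx 6.8752 \cdot 10^{5}$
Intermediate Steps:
$D{\left(c,n \right)} = -4 + \frac{1}{6 \left(-294 + c\right)}$ ($D{\left(c,n \right)} = -4 + \frac{1}{6 \left(c - 294\right)} = -4 + \frac{1}{6 \left(-294 + c\right)}$)
$- \frac{2750074}{D{\left(\left(813 + 402\right) \left(-666 + 329\right),-235 \right)}} + \frac{64979 + 160660}{4252211} = - \frac{2750074}{\frac{1}{6} \frac{1}{-294 + \left(813 + 402\right) \left(-666 + 329\right)} \left(7057 - 24 \left(813 + 402\right) \left(-666 + 329\right)\right)} + \frac{64979 + 160660}{4252211} = - \frac{2750074}{\frac{1}{6} \frac{1}{-294 + 1215 \left(-337\right)} \left(7057 - 24 \cdot 1215 \left(-337\right)\right)} + 225639 \cdot \frac{1}{4252211} = - \frac{2750074}{\frac{1}{6} \frac{1}{-294 - 409455} \left(7057 - -9826920\right)} + \frac{225639}{4252211} = - \frac{2750074}{\frac{1}{6} \frac{1}{-409749} \left(7057 + 9826920\right)} + \frac{225639}{4252211} = - \frac{2750074}{\frac{1}{6} \left(- \frac{1}{409749}\right) 9833977} + \frac{225639}{4252211} = - \frac{2750074}{- \frac{9833977}{2458494}} + \frac{225639}{4252211} = \left(-2750074\right) \left(- \frac{2458494}{9833977}\right) + \frac{225639}{4252211} = \frac{6761040428556}{9833977} + \frac{225639}{4252211} = \frac{28749372700679273619}{41816145173147}$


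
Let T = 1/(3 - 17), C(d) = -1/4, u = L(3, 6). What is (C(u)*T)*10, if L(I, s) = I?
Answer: 5/28 ≈ 0.17857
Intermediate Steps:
u = 3
C(d) = -¼ (C(d) = -1*¼ = -¼)
T = -1/14 (T = 1/(-14) = -1/14 ≈ -0.071429)
(C(u)*T)*10 = -¼*(-1/14)*10 = (1/56)*10 = 5/28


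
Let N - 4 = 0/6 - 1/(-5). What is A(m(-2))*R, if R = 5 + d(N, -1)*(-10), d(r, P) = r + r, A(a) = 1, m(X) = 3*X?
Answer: -79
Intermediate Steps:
N = 21/5 (N = 4 + (0/6 - 1/(-5)) = 4 + (0*(⅙) - 1*(-⅕)) = 4 + (0 + ⅕) = 4 + ⅕ = 21/5 ≈ 4.2000)
d(r, P) = 2*r
R = -79 (R = 5 + (2*(21/5))*(-10) = 5 + (42/5)*(-10) = 5 - 84 = -79)
A(m(-2))*R = 1*(-79) = -79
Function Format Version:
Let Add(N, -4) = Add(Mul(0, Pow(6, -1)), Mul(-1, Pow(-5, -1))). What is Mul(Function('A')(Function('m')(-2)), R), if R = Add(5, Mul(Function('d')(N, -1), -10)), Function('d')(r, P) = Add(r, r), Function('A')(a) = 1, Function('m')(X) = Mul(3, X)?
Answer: -79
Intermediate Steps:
N = Rational(21, 5) (N = Add(4, Add(Mul(0, Pow(6, -1)), Mul(-1, Pow(-5, -1)))) = Add(4, Add(Mul(0, Rational(1, 6)), Mul(-1, Rational(-1, 5)))) = Add(4, Add(0, Rational(1, 5))) = Add(4, Rational(1, 5)) = Rational(21, 5) ≈ 4.2000)
Function('d')(r, P) = Mul(2, r)
R = -79 (R = Add(5, Mul(Mul(2, Rational(21, 5)), -10)) = Add(5, Mul(Rational(42, 5), -10)) = Add(5, -84) = -79)
Mul(Function('A')(Function('m')(-2)), R) = Mul(1, -79) = -79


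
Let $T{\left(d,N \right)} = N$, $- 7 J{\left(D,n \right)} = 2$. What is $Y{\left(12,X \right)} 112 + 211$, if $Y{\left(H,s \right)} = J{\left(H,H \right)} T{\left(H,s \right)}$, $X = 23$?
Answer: $-525$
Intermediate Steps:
$J{\left(D,n \right)} = - \frac{2}{7}$ ($J{\left(D,n \right)} = \left(- \frac{1}{7}\right) 2 = - \frac{2}{7}$)
$Y{\left(H,s \right)} = - \frac{2 s}{7}$
$Y{\left(12,X \right)} 112 + 211 = \left(- \frac{2}{7}\right) 23 \cdot 112 + 211 = \left(- \frac{46}{7}\right) 112 + 211 = -736 + 211 = -525$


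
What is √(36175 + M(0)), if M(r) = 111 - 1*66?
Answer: 2*√9055 ≈ 190.32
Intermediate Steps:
M(r) = 45 (M(r) = 111 - 66 = 45)
√(36175 + M(0)) = √(36175 + 45) = √36220 = 2*√9055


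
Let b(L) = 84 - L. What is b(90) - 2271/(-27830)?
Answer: -164709/27830 ≈ -5.9184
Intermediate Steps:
b(90) - 2271/(-27830) = (84 - 1*90) - 2271/(-27830) = (84 - 90) - 2271*(-1/27830) = -6 + 2271/27830 = -164709/27830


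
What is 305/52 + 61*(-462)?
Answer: -1465159/52 ≈ -28176.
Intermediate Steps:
305/52 + 61*(-462) = 305*(1/52) - 28182 = 305/52 - 28182 = -1465159/52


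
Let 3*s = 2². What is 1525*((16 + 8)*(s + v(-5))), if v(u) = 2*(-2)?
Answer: -97600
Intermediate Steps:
v(u) = -4
s = 4/3 (s = (⅓)*2² = (⅓)*4 = 4/3 ≈ 1.3333)
1525*((16 + 8)*(s + v(-5))) = 1525*((16 + 8)*(4/3 - 4)) = 1525*(24*(-8/3)) = 1525*(-64) = -97600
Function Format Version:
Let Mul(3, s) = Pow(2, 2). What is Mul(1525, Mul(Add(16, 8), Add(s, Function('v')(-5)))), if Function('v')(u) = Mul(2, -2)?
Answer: -97600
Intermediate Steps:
Function('v')(u) = -4
s = Rational(4, 3) (s = Mul(Rational(1, 3), Pow(2, 2)) = Mul(Rational(1, 3), 4) = Rational(4, 3) ≈ 1.3333)
Mul(1525, Mul(Add(16, 8), Add(s, Function('v')(-5)))) = Mul(1525, Mul(Add(16, 8), Add(Rational(4, 3), -4))) = Mul(1525, Mul(24, Rational(-8, 3))) = Mul(1525, -64) = -97600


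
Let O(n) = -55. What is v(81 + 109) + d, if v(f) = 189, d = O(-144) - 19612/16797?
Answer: 2231186/16797 ≈ 132.83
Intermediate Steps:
d = -943447/16797 (d = -55 - 19612/16797 = -943447/16797 ≈ -56.168)
v(81 + 109) + d = 189 - 943447/16797 = 2231186/16797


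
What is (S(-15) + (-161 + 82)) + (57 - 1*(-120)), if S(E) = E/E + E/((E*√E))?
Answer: 99 - I*√15/15 ≈ 99.0 - 0.2582*I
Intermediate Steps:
S(E) = 1 + E^(-½) (S(E) = 1 + E/(E^(3/2)) = 1 + E/E^(3/2) = 1 + E^(-½))
(S(-15) + (-161 + 82)) + (57 - 1*(-120)) = ((1 + (-15)^(-½)) + (-161 + 82)) + (57 - 1*(-120)) = ((1 - I*√15/15) - 79) + (57 + 120) = (-78 - I*√15/15) + 177 = 99 - I*√15/15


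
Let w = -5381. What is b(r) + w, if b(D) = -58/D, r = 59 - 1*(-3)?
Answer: -166840/31 ≈ -5381.9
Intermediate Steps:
r = 62 (r = 59 + 3 = 62)
b(r) + w = -58/62 - 5381 = -58*1/62 - 5381 = -29/31 - 5381 = -166840/31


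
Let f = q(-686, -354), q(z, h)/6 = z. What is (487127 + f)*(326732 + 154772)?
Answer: 232571728544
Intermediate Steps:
q(z, h) = 6*z
f = -4116 (f = 6*(-686) = -4116)
(487127 + f)*(326732 + 154772) = (487127 - 4116)*(326732 + 154772) = 483011*481504 = 232571728544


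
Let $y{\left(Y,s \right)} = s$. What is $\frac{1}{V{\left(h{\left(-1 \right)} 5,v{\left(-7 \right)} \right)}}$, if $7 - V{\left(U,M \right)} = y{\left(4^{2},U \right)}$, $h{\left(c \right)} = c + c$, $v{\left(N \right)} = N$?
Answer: $\frac{1}{17} \approx 0.058824$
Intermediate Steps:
$h{\left(c \right)} = 2 c$
$V{\left(U,M \right)} = 7 - U$
$\frac{1}{V{\left(h{\left(-1 \right)} 5,v{\left(-7 \right)} \right)}} = \frac{1}{7 - 2 \left(-1\right) 5} = \frac{1}{7 - \left(-2\right) 5} = \frac{1}{7 - -10} = \frac{1}{7 + 10} = \frac{1}{17}$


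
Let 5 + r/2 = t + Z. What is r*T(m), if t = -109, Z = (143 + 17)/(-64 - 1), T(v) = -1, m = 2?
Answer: 3028/13 ≈ 232.92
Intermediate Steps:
Z = -32/13 (Z = 160/(-65) = 160*(-1/65) = -32/13 ≈ -2.4615)
r = -3028/13 (r = -10 + 2*(-109 - 32/13) = -10 + 2*(-1449/13) = -10 - 2898/13 = -3028/13 ≈ -232.92)
r*T(m) = -3028/13*(-1) = 3028/13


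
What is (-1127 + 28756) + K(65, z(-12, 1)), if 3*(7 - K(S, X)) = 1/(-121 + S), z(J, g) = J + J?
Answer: 4642849/168 ≈ 27636.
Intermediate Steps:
z(J, g) = 2*J
K(S, X) = 7 - 1/(3*(-121 + S))
(-1127 + 28756) + K(65, z(-12, 1)) = (-1127 + 28756) + (-2542 + 21*65)/(3*(-121 + 65)) = 27629 + (1/3)*(-2542 + 1365)/(-56) = 27629 + (1/3)*(-1/56)*(-1177) = 27629 + 1177/168 = 4642849/168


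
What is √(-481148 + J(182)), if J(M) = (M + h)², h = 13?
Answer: I*√443123 ≈ 665.67*I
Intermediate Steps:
J(M) = (13 + M)² (J(M) = (M + 13)² = (13 + M)²)
√(-481148 + J(182)) = √(-481148 + (13 + 182)²) = √(-481148 + 195²) = √(-481148 + 38025) = √(-443123) = I*√443123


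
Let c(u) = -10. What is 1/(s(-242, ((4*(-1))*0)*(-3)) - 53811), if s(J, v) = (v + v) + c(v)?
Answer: -1/53821 ≈ -1.8580e-5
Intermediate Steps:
s(J, v) = -10 + 2*v (s(J, v) = (v + v) - 10 = 2*v - 10 = -10 + 2*v)
1/(s(-242, ((4*(-1))*0)*(-3)) - 53811) = 1/((-10 + 2*(((4*(-1))*0)*(-3))) - 53811) = 1/((-10 + 2*(-4*0*(-3))) - 53811) = 1/((-10 + 2*(0*(-3))) - 53811) = 1/((-10 + 2*0) - 53811) = 1/((-10 + 0) - 53811) = 1/(-10 - 53811) = 1/(-53821) = -1/53821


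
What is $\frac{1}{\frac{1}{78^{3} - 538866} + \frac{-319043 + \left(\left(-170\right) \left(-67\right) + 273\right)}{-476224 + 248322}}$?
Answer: $\frac{7328644614}{9884304709} \approx 0.74144$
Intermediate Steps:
$\frac{1}{\frac{1}{78^{3} - 538866} + \frac{-319043 + \left(\left(-170\right) \left(-67\right) + 273\right)}{-476224 + 248322}} = \frac{1}{\frac{1}{474552 - 538866} + \frac{-319043 + \left(11390 + 273\right)}{-227902}} = \frac{1}{\frac{1}{-64314} + \left(-319043 + 11663\right) \left(- \frac{1}{227902}\right)} = \frac{1}{- \frac{1}{64314} - - \frac{153690}{113951}} = \frac{1}{- \frac{1}{64314} + \frac{153690}{113951}} = \frac{1}{\frac{9884304709}{7328644614}} = \frac{7328644614}{9884304709}$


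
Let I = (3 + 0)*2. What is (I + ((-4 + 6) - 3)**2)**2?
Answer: 49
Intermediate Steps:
I = 6 (I = 3*2 = 6)
(I + ((-4 + 6) - 3)**2)**2 = (6 + ((-4 + 6) - 3)**2)**2 = (6 + (2 - 3)**2)**2 = (6 + (-1)**2)**2 = (6 + 1)**2 = 7**2 = 49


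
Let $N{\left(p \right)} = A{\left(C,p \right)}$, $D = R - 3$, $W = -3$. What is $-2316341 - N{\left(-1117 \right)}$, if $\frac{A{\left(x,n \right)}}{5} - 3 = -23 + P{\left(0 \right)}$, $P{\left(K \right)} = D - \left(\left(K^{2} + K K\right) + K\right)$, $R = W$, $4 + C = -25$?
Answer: $-2316211$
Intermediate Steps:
$C = -29$ ($C = -4 - 25 = -29$)
$R = -3$
$D = -6$ ($D = -3 - 3 = -6$)
$P{\left(K \right)} = -6 - K - 2 K^{2}$ ($P{\left(K \right)} = -6 - \left(\left(K^{2} + K K\right) + K\right) = -6 - \left(\left(K^{2} + K^{2}\right) + K\right) = -6 - \left(2 K^{2} + K\right) = -6 - \left(K + 2 K^{2}\right) = -6 - K - 2 K^{2}$)
$A{\left(x,n \right)} = -130$ ($A{\left(x,n \right)} = 15 + 5 \left(-23 - \left(6 + 2 \cdot 0^{2}\right)\right) = 15 + 5 \left(-23 - 6\right) = 15 + 5 \left(-29\right) = 15 - 145 = -130$)
$N{\left(p \right)} = -130$
$-2316341 - N{\left(-1117 \right)} = -2316341 - -130 = -2316341 + 130 = -2316211$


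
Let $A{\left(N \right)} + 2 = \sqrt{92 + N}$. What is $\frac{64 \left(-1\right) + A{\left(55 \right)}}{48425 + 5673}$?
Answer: $- \frac{3}{2459} + \frac{7 \sqrt{3}}{54098} \approx -0.00099589$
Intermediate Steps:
$A{\left(N \right)} = -2 + \sqrt{92 + N}$
$\frac{64 \left(-1\right) + A{\left(55 \right)}}{48425 + 5673} = \frac{64 \left(-1\right) - \left(2 - \sqrt{92 + 55}\right)}{48425 + 5673} = \frac{-64 - \left(2 - \sqrt{147}\right)}{54098} = \left(-64 - \left(2 - 7 \sqrt{3}\right)\right) \frac{1}{54098} = \left(-66 + 7 \sqrt{3}\right) \frac{1}{54098} = - \frac{3}{2459} + \frac{7 \sqrt{3}}{54098}$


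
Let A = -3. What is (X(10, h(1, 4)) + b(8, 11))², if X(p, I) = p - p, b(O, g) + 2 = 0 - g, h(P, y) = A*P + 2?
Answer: 169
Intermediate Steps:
h(P, y) = 2 - 3*P (h(P, y) = -3*P + 2 = 2 - 3*P)
b(O, g) = -2 - g (b(O, g) = -2 + (0 - g) = -2 - g)
X(p, I) = 0
(X(10, h(1, 4)) + b(8, 11))² = (0 + (-2 - 1*11))² = (0 + (-2 - 11))² = (0 - 13)² = (-13)² = 169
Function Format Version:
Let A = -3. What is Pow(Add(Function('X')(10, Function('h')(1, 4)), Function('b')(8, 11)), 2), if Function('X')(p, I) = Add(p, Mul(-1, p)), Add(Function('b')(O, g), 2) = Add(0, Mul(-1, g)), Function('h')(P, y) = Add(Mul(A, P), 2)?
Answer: 169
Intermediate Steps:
Function('h')(P, y) = Add(2, Mul(-3, P)) (Function('h')(P, y) = Add(Mul(-3, P), 2) = Add(2, Mul(-3, P)))
Function('b')(O, g) = Add(-2, Mul(-1, g)) (Function('b')(O, g) = Add(-2, Add(0, Mul(-1, g))) = Add(-2, Mul(-1, g)))
Function('X')(p, I) = 0
Pow(Add(Function('X')(10, Function('h')(1, 4)), Function('b')(8, 11)), 2) = Pow(Add(0, Add(-2, Mul(-1, 11))), 2) = Pow(Add(0, Add(-2, -11)), 2) = Pow(Add(0, -13), 2) = Pow(-13, 2) = 169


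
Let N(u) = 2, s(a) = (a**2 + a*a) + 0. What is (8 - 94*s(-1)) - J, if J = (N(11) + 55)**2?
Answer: -3429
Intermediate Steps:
s(a) = 2*a**2 (s(a) = (a**2 + a**2) + 0 = 2*a**2 + 0 = 2*a**2)
J = 3249 (J = (2 + 55)**2 = 57**2 = 3249)
(8 - 94*s(-1)) - J = (8 - 188*(-1)**2) - 1*3249 = (8 - 188) - 3249 = -180 - 3249 = -3429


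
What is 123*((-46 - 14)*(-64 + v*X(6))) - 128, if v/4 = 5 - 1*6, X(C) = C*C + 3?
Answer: 1623472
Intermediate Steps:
X(C) = 3 + C² (X(C) = C² + 3 = 3 + C²)
v = -4 (v = 4*(5 - 1*6) = 4*(5 - 6) = 4*(-1) = -4)
123*((-46 - 14)*(-64 + v*X(6))) - 128 = 123*((-46 - 14)*(-64 - 4*(3 + 6²))) - 128 = 123*(-60*(-64 - 4*(3 + 36))) - 128 = 123*(-60*(-64 - 4*39)) - 128 = 123*(-60*(-64 - 156)) - 128 = 123*(-60*(-220)) - 128 = 123*13200 - 128 = 1623600 - 128 = 1623472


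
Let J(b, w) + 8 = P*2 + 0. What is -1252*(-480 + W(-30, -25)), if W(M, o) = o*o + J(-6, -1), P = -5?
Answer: -159004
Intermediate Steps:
J(b, w) = -18 (J(b, w) = -8 + (-5*2 + 0) = -8 + (-10 + 0) = -8 - 10 = -18)
W(M, o) = -18 + o² (W(M, o) = o*o - 18 = o² - 18 = -18 + o²)
-1252*(-480 + W(-30, -25)) = -1252*(-480 + (-18 + (-25)²)) = -1252*(-480 + (-18 + 625)) = -1252*(-480 + 607) = -1252*127 = -159004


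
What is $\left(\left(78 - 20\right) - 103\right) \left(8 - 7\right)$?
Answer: $-45$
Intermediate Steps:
$\left(\left(78 - 20\right) - 103\right) \left(8 - 7\right) = \left(\left(78 - 20\right) - 103\right) 1 = \left(58 - 103\right) 1 = \left(-45\right) 1 = -45$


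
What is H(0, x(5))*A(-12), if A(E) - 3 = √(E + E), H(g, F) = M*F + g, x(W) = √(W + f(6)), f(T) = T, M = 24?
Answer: 72*√11 + 48*I*√66 ≈ 238.8 + 389.95*I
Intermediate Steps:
x(W) = √(6 + W) (x(W) = √(W + 6) = √(6 + W))
H(g, F) = g + 24*F (H(g, F) = 24*F + g = g + 24*F)
A(E) = 3 + √2*√E (A(E) = 3 + √(E + E) = 3 + √(2*E) = 3 + √2*√E)
H(0, x(5))*A(-12) = (0 + 24*√(6 + 5))*(3 + √2*√(-12)) = (0 + 24*√11)*(3 + √2*(2*I*√3)) = (24*√11)*(3 + 2*I*√6) = 24*√11*(3 + 2*I*√6)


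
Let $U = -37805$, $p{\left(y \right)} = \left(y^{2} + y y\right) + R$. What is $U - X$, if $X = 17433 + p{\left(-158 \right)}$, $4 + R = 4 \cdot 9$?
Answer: $-105198$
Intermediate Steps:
$R = 32$ ($R = -4 + 4 \cdot 9 = -4 + 36 = 32$)
$p{\left(y \right)} = 32 + 2 y^{2}$ ($p{\left(y \right)} = \left(y^{2} + y y\right) + 32 = \left(y^{2} + y^{2}\right) + 32 = 2 y^{2} + 32 = 32 + 2 y^{2}$)
$X = 67393$ ($X = 17433 + \left(32 + 2 \left(-158\right)^{2}\right) = 17433 + \left(32 + 2 \cdot 24964\right) = 17433 + \left(32 + 49928\right) = 17433 + 49960 = 67393$)
$U - X = -37805 - 67393 = -105198$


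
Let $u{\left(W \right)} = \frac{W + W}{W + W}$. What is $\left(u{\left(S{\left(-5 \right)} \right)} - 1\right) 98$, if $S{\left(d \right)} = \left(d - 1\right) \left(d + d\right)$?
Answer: $0$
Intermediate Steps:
$S{\left(d \right)} = 2 d \left(-1 + d\right)$ ($S{\left(d \right)} = \left(-1 + d\right) 2 d = 2 d \left(-1 + d\right)$)
$u{\left(W \right)} = 1$ ($u{\left(W \right)} = \frac{2 W}{2 W} = 2 W \frac{1}{2 W} = 1$)
$\left(u{\left(S{\left(-5 \right)} \right)} - 1\right) 98 = \left(1 - 1\right) 98 = 0 \cdot 98 = 0$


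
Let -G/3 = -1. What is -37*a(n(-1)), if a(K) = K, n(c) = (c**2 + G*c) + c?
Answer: 111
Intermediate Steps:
G = 3 (G = -3*(-1) = 3)
n(c) = c**2 + 4*c (n(c) = (c**2 + 3*c) + c = c**2 + 4*c)
-37*a(n(-1)) = -(-37)*(4 - 1) = -(-37)*3 = -37*(-3) = 111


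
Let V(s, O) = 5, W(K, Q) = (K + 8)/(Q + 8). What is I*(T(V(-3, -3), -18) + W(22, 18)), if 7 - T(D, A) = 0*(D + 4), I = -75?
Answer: -7950/13 ≈ -611.54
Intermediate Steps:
W(K, Q) = (8 + K)/(8 + Q)
T(D, A) = 7 (T(D, A) = 7 - 0*(D + 4) = 7 - 0*(4 + D) = 7 - 1*0 = 7 + 0 = 7)
I*(T(V(-3, -3), -18) + W(22, 18)) = -75*(7 + (8 + 22)/(8 + 18)) = -75*(7 + 30/26) = -75*(7 + (1/26)*30) = -75*(7 + 15/13) = -75*106/13 = -7950/13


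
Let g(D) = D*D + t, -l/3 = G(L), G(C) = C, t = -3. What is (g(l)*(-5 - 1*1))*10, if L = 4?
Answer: -8460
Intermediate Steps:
l = -12 (l = -3*4 = -12)
g(D) = -3 + D**2 (g(D) = D*D - 3 = D**2 - 3 = -3 + D**2)
(g(l)*(-5 - 1*1))*10 = ((-3 + (-12)**2)*(-5 - 1*1))*10 = ((-3 + 144)*(-5 - 1))*10 = (141*(-6))*10 = -846*10 = -8460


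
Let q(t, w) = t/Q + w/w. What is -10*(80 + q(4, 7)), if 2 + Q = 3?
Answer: -850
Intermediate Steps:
Q = 1 (Q = -2 + 3 = 1)
q(t, w) = 1 + t (q(t, w) = t/1 + w/w = t*1 + 1 = t + 1 = 1 + t)
-10*(80 + q(4, 7)) = -10*(80 + (1 + 4)) = -10*(80 + 5) = -10*85 = -850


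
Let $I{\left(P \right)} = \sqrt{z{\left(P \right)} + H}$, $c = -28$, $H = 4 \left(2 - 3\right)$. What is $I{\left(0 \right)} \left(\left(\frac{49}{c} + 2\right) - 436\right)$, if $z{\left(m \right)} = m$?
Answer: $- \frac{1743 i}{2} \approx - 871.5 i$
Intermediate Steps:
$H = -4$ ($H = 4 \left(-1\right) = -4$)
$I{\left(P \right)} = \sqrt{-4 + P}$ ($I{\left(P \right)} = \sqrt{P - 4} = \sqrt{-4 + P}$)
$I{\left(0 \right)} \left(\left(\frac{49}{c} + 2\right) - 436\right) = \sqrt{-4 + 0} \left(\left(\frac{49}{-28} + 2\right) - 436\right) = \sqrt{-4} \left(\left(49 \left(- \frac{1}{28}\right) + 2\right) - 436\right) = 2 i \left(\left(- \frac{7}{4} + 2\right) - 436\right) = 2 i \left(\frac{1}{4} - 436\right) = 2 i \left(- \frac{1743}{4}\right) = - \frac{1743 i}{2}$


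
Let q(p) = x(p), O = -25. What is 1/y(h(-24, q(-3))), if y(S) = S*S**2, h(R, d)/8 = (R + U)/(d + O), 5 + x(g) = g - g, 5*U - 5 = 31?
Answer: 15625/1404928 ≈ 0.011122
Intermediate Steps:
U = 36/5 (U = 1 + (1/5)*31 = 1 + 31/5 = 36/5 ≈ 7.2000)
x(g) = -5 (x(g) = -5 + (g - g) = -5 + 0 = -5)
q(p) = -5
h(R, d) = 8*(36/5 + R)/(-25 + d) (h(R, d) = 8*((R + 36/5)/(d - 25)) = 8*((36/5 + R)/(-25 + d)) = 8*(36/5 + R)/(-25 + d))
y(S) = S**3
1/y(h(-24, q(-3))) = 1/((8*(36 + 5*(-24))/(5*(-25 - 5)))**3) = 1/(((8/5)*(36 - 120)/(-30))**3) = 1/(((8/5)*(-1/30)*(-84))**3) = 1/((112/25)**3) = 1/(1404928/15625) = 15625/1404928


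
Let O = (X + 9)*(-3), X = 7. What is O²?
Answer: 2304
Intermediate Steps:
O = -48 (O = (7 + 9)*(-3) = 16*(-3) = -48)
O² = (-48)² = 2304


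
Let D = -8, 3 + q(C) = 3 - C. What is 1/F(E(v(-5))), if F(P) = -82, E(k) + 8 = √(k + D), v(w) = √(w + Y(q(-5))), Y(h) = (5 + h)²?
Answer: -1/82 ≈ -0.012195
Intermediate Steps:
q(C) = -C (q(C) = -3 + (3 - C) = -C)
v(w) = √(100 + w) (v(w) = √(w + (5 - 1*(-5))²) = √(w + (5 + 5)²) = √(w + 10²) = √(w + 100) = √(100 + w))
E(k) = -8 + √(-8 + k) (E(k) = -8 + √(k - 8) = -8 + √(-8 + k))
1/F(E(v(-5))) = 1/(-82) = -1/82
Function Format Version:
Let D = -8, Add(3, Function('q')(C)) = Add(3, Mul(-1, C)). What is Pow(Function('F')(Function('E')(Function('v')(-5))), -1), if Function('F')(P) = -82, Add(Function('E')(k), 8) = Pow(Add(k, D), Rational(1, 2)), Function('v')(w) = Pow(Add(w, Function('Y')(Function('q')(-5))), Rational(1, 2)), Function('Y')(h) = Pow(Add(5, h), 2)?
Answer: Rational(-1, 82) ≈ -0.012195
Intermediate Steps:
Function('q')(C) = Mul(-1, C) (Function('q')(C) = Add(-3, Add(3, Mul(-1, C))) = Mul(-1, C))
Function('v')(w) = Pow(Add(100, w), Rational(1, 2)) (Function('v')(w) = Pow(Add(w, Pow(Add(5, Mul(-1, -5)), 2)), Rational(1, 2)) = Pow(Add(w, Pow(Add(5, 5), 2)), Rational(1, 2)) = Pow(Add(w, Pow(10, 2)), Rational(1, 2)) = Pow(Add(w, 100), Rational(1, 2)) = Pow(Add(100, w), Rational(1, 2)))
Function('E')(k) = Add(-8, Pow(Add(-8, k), Rational(1, 2))) (Function('E')(k) = Add(-8, Pow(Add(k, -8), Rational(1, 2))) = Add(-8, Pow(Add(-8, k), Rational(1, 2))))
Pow(Function('F')(Function('E')(Function('v')(-5))), -1) = Pow(-82, -1) = Rational(-1, 82)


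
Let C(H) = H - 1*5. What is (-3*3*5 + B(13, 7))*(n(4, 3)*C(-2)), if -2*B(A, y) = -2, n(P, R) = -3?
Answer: -924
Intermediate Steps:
C(H) = -5 + H (C(H) = H - 5 = -5 + H)
B(A, y) = 1 (B(A, y) = -1/2*(-2) = 1)
(-3*3*5 + B(13, 7))*(n(4, 3)*C(-2)) = (-3*3*5 + 1)*(-3*(-5 - 2)) = (-9*5 + 1)*(-3*(-7)) = (-45 + 1)*21 = -44*21 = -924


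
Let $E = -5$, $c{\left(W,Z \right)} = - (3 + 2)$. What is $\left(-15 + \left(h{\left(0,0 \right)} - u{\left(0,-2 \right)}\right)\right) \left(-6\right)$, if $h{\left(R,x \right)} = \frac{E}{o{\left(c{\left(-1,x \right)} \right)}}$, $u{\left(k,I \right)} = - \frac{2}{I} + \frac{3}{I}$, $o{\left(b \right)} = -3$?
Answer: $77$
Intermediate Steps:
$c{\left(W,Z \right)} = -5$ ($c{\left(W,Z \right)} = \left(-1\right) 5 = -5$)
$u{\left(k,I \right)} = \frac{1}{I}$
$h{\left(R,x \right)} = \frac{5}{3}$ ($h{\left(R,x \right)} = - \frac{5}{-3} = \left(-5\right) \left(- \frac{1}{3}\right) = \frac{5}{3}$)
$\left(-15 + \left(h{\left(0,0 \right)} - u{\left(0,-2 \right)}\right)\right) \left(-6\right) = \left(-15 + \left(\frac{5}{3} - \frac{1}{-2}\right)\right) \left(-6\right) = \left(-15 + \left(\frac{5}{3} - - \frac{1}{2}\right)\right) \left(-6\right) = \left(-15 + \left(\frac{5}{3} + \frac{1}{2}\right)\right) \left(-6\right) = \left(-15 + \frac{13}{6}\right) \left(-6\right) = \left(- \frac{77}{6}\right) \left(-6\right) = 77$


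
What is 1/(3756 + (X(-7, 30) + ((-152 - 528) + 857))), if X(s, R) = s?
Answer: 1/3926 ≈ 0.00025471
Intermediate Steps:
1/(3756 + (X(-7, 30) + ((-152 - 528) + 857))) = 1/(3756 + (-7 + ((-152 - 528) + 857))) = 1/(3756 + (-7 + (-680 + 857))) = 1/(3756 + (-7 + 177)) = 1/(3756 + 170) = 1/3926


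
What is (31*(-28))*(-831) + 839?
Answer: 722147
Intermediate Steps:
(31*(-28))*(-831) + 839 = -868*(-831) + 839 = 721308 + 839 = 722147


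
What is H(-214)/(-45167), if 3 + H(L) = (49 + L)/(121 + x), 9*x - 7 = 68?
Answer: 1659/17524796 ≈ 9.4666e-5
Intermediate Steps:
x = 25/3 (x = 7/9 + (1/9)*68 = 7/9 + 68/9 = 25/3 ≈ 8.3333)
H(L) = -1017/388 + 3*L/388 (H(L) = -3 + (49 + L)/(121 + 25/3) = -3 + (49 + L)/(388/3) = -3 + (49 + L)*(3/388) = -3 + (147/388 + 3*L/388) = -1017/388 + 3*L/388)
H(-214)/(-45167) = (-1017/388 + (3/388)*(-214))/(-45167) = (-1017/388 - 321/194)*(-1/45167) = -1659/388*(-1/45167) = 1659/17524796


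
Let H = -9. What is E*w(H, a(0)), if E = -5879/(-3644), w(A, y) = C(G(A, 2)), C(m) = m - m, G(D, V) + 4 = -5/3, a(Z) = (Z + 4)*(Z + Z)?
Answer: 0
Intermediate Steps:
a(Z) = 2*Z*(4 + Z) (a(Z) = (4 + Z)*(2*Z) = 2*Z*(4 + Z))
G(D, V) = -17/3 (G(D, V) = -4 - 5/3 = -17/3)
C(m) = 0
w(A, y) = 0
E = 5879/3644 (E = -5879*(-1/3644) = 5879/3644 ≈ 1.6133)
E*w(H, a(0)) = (5879/3644)*0 = 0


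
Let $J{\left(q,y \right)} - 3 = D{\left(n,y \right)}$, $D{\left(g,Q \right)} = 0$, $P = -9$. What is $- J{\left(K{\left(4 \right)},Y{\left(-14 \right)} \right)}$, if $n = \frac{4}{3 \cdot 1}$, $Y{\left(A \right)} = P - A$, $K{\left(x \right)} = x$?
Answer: $-3$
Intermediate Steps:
$Y{\left(A \right)} = -9 - A$
$n = \frac{4}{3} \approx 1.3333$
$J{\left(q,y \right)} = 3$ ($J{\left(q,y \right)} = 3 + 0 = 3$)
$- J{\left(K{\left(4 \right)},Y{\left(-14 \right)} \right)} = \left(-1\right) 3 = -3$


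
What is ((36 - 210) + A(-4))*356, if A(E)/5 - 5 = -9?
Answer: -69064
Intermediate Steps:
A(E) = -20 (A(E) = 25 + 5*(-9) = 25 - 45 = -20)
((36 - 210) + A(-4))*356 = ((36 - 210) - 20)*356 = (-174 - 20)*356 = -194*356 = -69064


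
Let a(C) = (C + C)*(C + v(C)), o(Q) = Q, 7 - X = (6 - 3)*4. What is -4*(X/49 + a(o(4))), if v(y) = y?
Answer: -12524/49 ≈ -255.59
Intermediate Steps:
X = -5 (X = 7 - (6 - 3)*4 = 7 - 3*4 = 7 - 1*12 = 7 - 12 = -5)
a(C) = 4*C² (a(C) = (C + C)*(C + C) = (2*C)*(2*C) = 4*C²)
-4*(X/49 + a(o(4))) = -4*(-5/49 + 4*4²) = -4*(-5*1/49 + 4*16) = -4*(-5/49 + 64) = -4*3131/49 = -12524/49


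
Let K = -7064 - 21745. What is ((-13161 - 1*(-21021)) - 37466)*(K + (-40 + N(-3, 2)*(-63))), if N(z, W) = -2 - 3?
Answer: 844777604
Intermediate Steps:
N(z, W) = -5
K = -28809
((-13161 - 1*(-21021)) - 37466)*(K + (-40 + N(-3, 2)*(-63))) = ((-13161 - 1*(-21021)) - 37466)*(-28809 + (-40 - 5*(-63))) = ((-13161 + 21021) - 37466)*(-28809 + (-40 + 315)) = (7860 - 37466)*(-28809 + 275) = -29606*(-28534) = 844777604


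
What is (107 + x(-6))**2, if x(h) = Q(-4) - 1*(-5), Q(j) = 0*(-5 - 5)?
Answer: 12544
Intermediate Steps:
Q(j) = 0 (Q(j) = 0*(-10) = 0)
x(h) = 5 (x(h) = 0 - 1*(-5) = 0 + 5 = 5)
(107 + x(-6))**2 = (107 + 5)**2 = 112**2 = 12544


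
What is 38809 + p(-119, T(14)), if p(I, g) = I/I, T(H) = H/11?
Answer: 38810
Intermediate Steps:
T(H) = H/11 (T(H) = H*(1/11) = H/11)
p(I, g) = 1
38809 + p(-119, T(14)) = 38809 + 1 = 38810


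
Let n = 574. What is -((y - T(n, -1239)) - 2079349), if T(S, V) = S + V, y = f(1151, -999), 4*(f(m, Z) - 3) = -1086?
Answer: 4157905/2 ≈ 2.0790e+6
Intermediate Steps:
f(m, Z) = -537/2 (f(m, Z) = 3 + (¼)*(-1086) = 3 - 543/2 = -537/2)
y = -537/2 ≈ -268.50
-((y - T(n, -1239)) - 2079349) = -((-537/2 - (574 - 1239)) - 2079349) = -((-537/2 - 1*(-665)) - 2079349) = -((-537/2 + 665) - 2079349) = -(793/2 - 2079349) = -1*(-4157905/2) = 4157905/2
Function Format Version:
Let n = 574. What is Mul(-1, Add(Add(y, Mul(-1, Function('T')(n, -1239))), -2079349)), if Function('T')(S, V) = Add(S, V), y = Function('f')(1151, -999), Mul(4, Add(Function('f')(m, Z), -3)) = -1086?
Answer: Rational(4157905, 2) ≈ 2.0790e+6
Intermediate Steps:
Function('f')(m, Z) = Rational(-537, 2) (Function('f')(m, Z) = Add(3, Mul(Rational(1, 4), -1086)) = Add(3, Rational(-543, 2)) = Rational(-537, 2))
y = Rational(-537, 2) ≈ -268.50
Mul(-1, Add(Add(y, Mul(-1, Function('T')(n, -1239))), -2079349)) = Mul(-1, Add(Add(Rational(-537, 2), Mul(-1, Add(574, -1239))), -2079349)) = Mul(-1, Add(Add(Rational(-537, 2), Mul(-1, -665)), -2079349)) = Mul(-1, Add(Add(Rational(-537, 2), 665), -2079349)) = Mul(-1, Add(Rational(793, 2), -2079349)) = Mul(-1, Rational(-4157905, 2)) = Rational(4157905, 2)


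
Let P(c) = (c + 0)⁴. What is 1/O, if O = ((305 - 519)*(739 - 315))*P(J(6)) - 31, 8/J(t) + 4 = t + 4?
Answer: -81/23230927 ≈ -3.4867e-6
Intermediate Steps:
J(t) = 8/t (J(t) = 8/(-4 + (t + 4)) = 8/(-4 + (4 + t)) = 8/t)
P(c) = c⁴
O = -23230927/81 (O = ((305 - 519)*(739 - 315))*(8/6)⁴ - 31 = (-214*424)*(8*(⅙))⁴ - 31 = -90736*(4/3)⁴ - 31 = -90736*256/81 - 31 = -23228416/81 - 31 = -23230927/81 ≈ -2.8680e+5)
1/O = 1/(-23230927/81) = -81/23230927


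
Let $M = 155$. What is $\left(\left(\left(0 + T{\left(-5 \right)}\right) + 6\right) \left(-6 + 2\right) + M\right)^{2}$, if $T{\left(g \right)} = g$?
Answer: $22801$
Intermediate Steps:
$\left(\left(\left(0 + T{\left(-5 \right)}\right) + 6\right) \left(-6 + 2\right) + M\right)^{2} = \left(\left(\left(0 - 5\right) + 6\right) \left(-6 + 2\right) + 155\right)^{2} = \left(\left(-5 + 6\right) \left(-4\right) + 155\right)^{2} = \left(1 \left(-4\right) + 155\right)^{2} = \left(-4 + 155\right)^{2} = 151^{2} = 22801$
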